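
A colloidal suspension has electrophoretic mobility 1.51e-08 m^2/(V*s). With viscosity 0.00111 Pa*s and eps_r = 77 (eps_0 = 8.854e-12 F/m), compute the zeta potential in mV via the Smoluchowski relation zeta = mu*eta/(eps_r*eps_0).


Smoluchowski equation: zeta = mu * eta / (eps_r * eps_0)
zeta = 1.51e-08 * 0.00111 / (77 * 8.854e-12)
zeta = 0.024585 V = 24.58 mV

24.58


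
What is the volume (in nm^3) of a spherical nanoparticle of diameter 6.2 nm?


Radius r = 6.2/2 = 3.1 nm
Volume V = (4/3) * pi * r^3
V = (4/3) * pi * (3.1)^3
V = 124.79 nm^3

124.79


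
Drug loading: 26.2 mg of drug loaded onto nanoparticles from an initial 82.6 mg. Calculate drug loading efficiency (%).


Drug loading efficiency = (drug loaded / drug initial) * 100
DLE = 26.2 / 82.6 * 100
DLE = 0.3172 * 100
DLE = 31.72%

31.72


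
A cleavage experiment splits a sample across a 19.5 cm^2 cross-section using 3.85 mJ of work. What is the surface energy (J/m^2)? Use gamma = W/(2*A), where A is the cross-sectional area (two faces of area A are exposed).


Convert: A = 19.5 cm^2 = 0.00195 m^2, W = 3.85 mJ = 0.00385 J
Cleaving exposes two faces of area A, so total new surface = 2*A and gamma = W / (2*A)
gamma = 0.00385 / (2 * 0.00195)
gamma = 0.987 J/m^2

0.987


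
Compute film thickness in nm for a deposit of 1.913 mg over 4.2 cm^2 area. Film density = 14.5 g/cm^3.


Convert: m = 1.913 mg = 1.9130e-06 kg, A = 4.2 cm^2 = 4.2000e-04 m^2, rho = 14.5 g/cm^3 = 14500 kg/m^3
t = m / (A * rho)
t = 1.9130e-06 / (4.2000e-04 * 14500)
t = 3.1412e-07 m = 314.1 nm

314.1


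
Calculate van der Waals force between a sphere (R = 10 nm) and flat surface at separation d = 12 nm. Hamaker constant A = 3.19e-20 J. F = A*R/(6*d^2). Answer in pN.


Convert to SI: R = 10 nm = 1e-08 m, d = 12 nm = 1.2e-08 m
F = A * R / (6 * d^2)
F = 3.19e-20 * 1e-08 / (6 * (1.2e-08)^2)
F = 3.69213e-13 N = 0.369 pN

0.369


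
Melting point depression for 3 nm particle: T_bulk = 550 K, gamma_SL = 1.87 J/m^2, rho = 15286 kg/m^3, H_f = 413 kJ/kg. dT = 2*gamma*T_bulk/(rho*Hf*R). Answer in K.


Radius R = 3/2 = 1.5 nm = 1.5e-09 m
Convert H_f = 413 kJ/kg = 413000 J/kg
dT = 2 * gamma_SL * T_bulk / (rho * H_f * R)
dT = 2 * 1.87 * 550 / (15286 * 413000 * 1.5e-09)
dT = 217.2 K

217.2


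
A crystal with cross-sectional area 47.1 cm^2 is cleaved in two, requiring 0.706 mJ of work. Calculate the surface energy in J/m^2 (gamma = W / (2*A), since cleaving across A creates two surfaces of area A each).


Convert: A = 47.1 cm^2 = 0.00471 m^2, W = 0.706 mJ = 0.000706 J
Cleaving exposes two faces of area A, so total new surface = 2*A and gamma = W / (2*A)
gamma = 0.000706 / (2 * 0.00471)
gamma = 0.075 J/m^2

0.075


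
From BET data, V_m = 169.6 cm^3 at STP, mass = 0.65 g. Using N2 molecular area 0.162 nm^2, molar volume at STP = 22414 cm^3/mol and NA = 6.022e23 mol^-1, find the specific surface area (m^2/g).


Number of moles in monolayer = V_m / 22414 = 169.6 / 22414 = 0.0075667
Number of molecules = moles * NA = 0.0075667 * 6.022e23
SA = molecules * sigma / mass
SA = (169.6 / 22414) * 6.022e23 * 0.162e-18 / 0.65
SA = 1135.7 m^2/g

1135.7


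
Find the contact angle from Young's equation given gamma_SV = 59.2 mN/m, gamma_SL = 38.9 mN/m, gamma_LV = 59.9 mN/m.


cos(theta) = (gamma_SV - gamma_SL) / gamma_LV
cos(theta) = (59.2 - 38.9) / 59.9
cos(theta) = 0.338898
theta = arccos(0.338898) = 70.19 degrees

70.19


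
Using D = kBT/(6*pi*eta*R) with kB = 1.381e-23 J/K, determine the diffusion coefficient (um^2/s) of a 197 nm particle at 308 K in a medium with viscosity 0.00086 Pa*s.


Radius R = 197/2 = 98.5 nm = 9.85e-08 m
D = kB*T / (6*pi*eta*R)
D = 1.381e-23 * 308 / (6 * pi * 0.00086 * 9.85e-08)
D = 2.66384e-12 m^2/s = 2.664 um^2/s

2.664


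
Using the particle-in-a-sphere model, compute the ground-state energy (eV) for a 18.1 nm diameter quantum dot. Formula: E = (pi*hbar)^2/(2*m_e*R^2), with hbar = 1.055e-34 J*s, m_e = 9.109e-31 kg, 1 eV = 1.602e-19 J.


Radius R = 18.1/2 = 9.05 nm = 9.05e-09 m
E = (pi * 1.055e-34)^2 / (2 * 9.109e-31 * (9.05e-09)^2)
E(J) = 7.36219e-22
E = E(J) / 1.602e-19 = 0.0046 eV

0.0046


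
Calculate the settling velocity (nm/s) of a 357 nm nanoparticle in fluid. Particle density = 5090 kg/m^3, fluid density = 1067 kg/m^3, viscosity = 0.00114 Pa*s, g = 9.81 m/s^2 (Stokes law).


Radius R = 357/2 nm = 1.785e-07 m
Density difference = 5090 - 1067 = 4023 kg/m^3
v = 2 * R^2 * (rho_p - rho_f) * g / (9 * eta)
v = 2 * (1.785e-07)^2 * 4023 * 9.81 / (9 * 0.00114)
v = 2.4512e-07 m/s = 245.1196 nm/s

245.1196


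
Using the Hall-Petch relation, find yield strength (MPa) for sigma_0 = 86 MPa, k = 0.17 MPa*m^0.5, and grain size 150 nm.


d = 150 nm = 1.5e-07 m
sqrt(d) = 0.0003872983
Hall-Petch contribution = k / sqrt(d) = 0.17 / 0.0003872983 = 438.9 MPa
sigma = sigma_0 + k/sqrt(d) = 86 + 438.9 = 524.9 MPa

524.9


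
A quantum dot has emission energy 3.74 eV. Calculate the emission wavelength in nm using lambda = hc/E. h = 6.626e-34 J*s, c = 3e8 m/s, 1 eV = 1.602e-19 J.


Convert energy: E = 3.74 eV = 3.74 * 1.602e-19 = 5.99148e-19 J
lambda = h*c / E = 6.626e-34 * 3e8 / 5.99148e-19
lambda = 3.31771e-07 m = 331.8 nm

331.8


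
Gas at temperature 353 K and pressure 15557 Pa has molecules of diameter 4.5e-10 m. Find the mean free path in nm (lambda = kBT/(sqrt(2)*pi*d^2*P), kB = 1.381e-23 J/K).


Mean free path: lambda = kB*T / (sqrt(2) * pi * d^2 * P)
lambda = 1.381e-23 * 353 / (sqrt(2) * pi * (4.5e-10)^2 * 15557)
lambda = 3.48299e-07 m
lambda = 348.3 nm

348.3


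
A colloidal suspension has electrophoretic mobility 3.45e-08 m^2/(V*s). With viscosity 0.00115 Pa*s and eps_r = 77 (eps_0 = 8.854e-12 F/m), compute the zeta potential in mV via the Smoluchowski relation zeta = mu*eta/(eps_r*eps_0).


Smoluchowski equation: zeta = mu * eta / (eps_r * eps_0)
zeta = 3.45e-08 * 0.00115 / (77 * 8.854e-12)
zeta = 0.058195 V = 58.2 mV

58.2


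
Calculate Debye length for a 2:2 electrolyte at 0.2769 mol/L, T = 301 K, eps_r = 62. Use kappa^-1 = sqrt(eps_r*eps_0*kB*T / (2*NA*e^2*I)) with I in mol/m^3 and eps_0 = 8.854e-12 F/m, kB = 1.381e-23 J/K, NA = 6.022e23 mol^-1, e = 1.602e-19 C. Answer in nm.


Ionic strength I = 0.2769 * 2^2 * 1000 = 1107.6 mol/m^3
kappa^-1 = sqrt(62 * 8.854e-12 * 1.381e-23 * 301 / (2 * 6.022e23 * (1.602e-19)^2 * 1107.6))
kappa^-1 = 0.258 nm

0.258


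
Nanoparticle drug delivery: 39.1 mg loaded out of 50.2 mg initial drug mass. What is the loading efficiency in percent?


Drug loading efficiency = (drug loaded / drug initial) * 100
DLE = 39.1 / 50.2 * 100
DLE = 0.7789 * 100
DLE = 77.89%

77.89


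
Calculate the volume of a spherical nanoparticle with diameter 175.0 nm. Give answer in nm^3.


Radius r = 175.0/2 = 87.5 nm
Volume V = (4/3) * pi * r^3
V = (4/3) * pi * (87.5)^3
V = 2806162.19 nm^3

2806162.19


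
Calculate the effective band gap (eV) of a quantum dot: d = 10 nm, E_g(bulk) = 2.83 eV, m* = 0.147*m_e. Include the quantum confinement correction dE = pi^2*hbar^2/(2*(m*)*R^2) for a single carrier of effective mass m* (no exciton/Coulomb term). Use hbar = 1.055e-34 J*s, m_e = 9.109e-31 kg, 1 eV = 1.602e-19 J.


Radius R = 10/2 nm = 5e-09 m
Confinement energy dE = pi^2 * hbar^2 / (2 * m_eff * m_e * R^2)
dE = pi^2 * (1.055e-34)^2 / (2 * 0.147 * 9.109e-31 * (5e-09)^2) J, divided by 1.602e-19 J/eV
dE = 0.1024 eV
Total band gap = E_g(bulk) + dE = 2.83 + 0.1024 = 2.9324 eV

2.9324


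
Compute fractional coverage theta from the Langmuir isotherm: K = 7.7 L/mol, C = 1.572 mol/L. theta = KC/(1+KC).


Langmuir isotherm: theta = K*C / (1 + K*C)
K*C = 7.7 * 1.572 = 12.1044
theta = 12.1044 / (1 + 12.1044) = 12.1044 / 13.1044
theta = 0.9237

0.9237


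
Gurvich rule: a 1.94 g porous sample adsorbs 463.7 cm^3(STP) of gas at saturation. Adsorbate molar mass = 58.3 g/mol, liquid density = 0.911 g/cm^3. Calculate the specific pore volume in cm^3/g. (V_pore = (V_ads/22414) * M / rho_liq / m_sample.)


Moles adsorbed n = V_ads / 22414 = 463.7 / 22414 = 2.068796e-02 mol
Liquid volume V_liq = n * M / rho_liq = 2.068796e-02 * 58.3 / 0.911 = 1.32394 cm^3
Specific pore volume V_pore = V_liq / m_sample = 1.32394 / 1.94
V_pore = 0.6824 cm^3/g

0.6824


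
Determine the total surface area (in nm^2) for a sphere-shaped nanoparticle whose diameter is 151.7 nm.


Radius r = 151.7/2 = 75.85 nm
Surface area SA = 4 * pi * r^2
SA = 4 * pi * (75.85)^2
SA = 72297.13 nm^2

72297.13


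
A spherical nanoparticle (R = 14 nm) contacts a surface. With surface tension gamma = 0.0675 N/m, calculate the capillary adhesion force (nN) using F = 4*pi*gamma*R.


Convert radius: R = 14 nm = 1.4e-08 m
F = 4 * pi * gamma * R
F = 4 * pi * 0.0675 * 1.4e-08
F = 1.18752e-08 N = 11.8752 nN

11.8752


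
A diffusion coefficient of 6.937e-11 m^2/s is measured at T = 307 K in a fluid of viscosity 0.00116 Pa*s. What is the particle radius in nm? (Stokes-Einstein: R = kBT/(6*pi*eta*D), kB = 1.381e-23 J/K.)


Stokes-Einstein: R = kB*T / (6*pi*eta*D)
R = 1.381e-23 * 307 / (6 * pi * 0.00116 * 6.937e-11)
R = 2.79513e-09 m = 2.8 nm

2.8


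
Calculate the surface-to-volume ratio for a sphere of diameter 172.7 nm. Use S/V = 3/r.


Radius r = 172.7/2 = 86.35 nm
S/V = 3 / r = 3 / 86.35
S/V = 0.0347 nm^-1

0.0347


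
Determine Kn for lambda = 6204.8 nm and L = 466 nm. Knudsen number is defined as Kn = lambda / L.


Knudsen number Kn = lambda / L
Kn = 6204.8 / 466
Kn = 13.315

13.315


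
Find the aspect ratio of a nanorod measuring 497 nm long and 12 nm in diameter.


Aspect ratio AR = length / diameter
AR = 497 / 12
AR = 41.42

41.42


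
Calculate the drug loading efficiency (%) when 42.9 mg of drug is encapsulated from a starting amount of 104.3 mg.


Drug loading efficiency = (drug loaded / drug initial) * 100
DLE = 42.9 / 104.3 * 100
DLE = 0.4113 * 100
DLE = 41.13%

41.13


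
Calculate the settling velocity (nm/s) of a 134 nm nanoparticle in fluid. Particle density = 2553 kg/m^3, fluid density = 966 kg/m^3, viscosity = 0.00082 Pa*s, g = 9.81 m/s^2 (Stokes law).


Radius R = 134/2 nm = 6.7e-08 m
Density difference = 2553 - 966 = 1587 kg/m^3
v = 2 * R^2 * (rho_p - rho_f) * g / (9 * eta)
v = 2 * (6.7e-08)^2 * 1587 * 9.81 / (9 * 0.00082)
v = 1.89395e-08 m/s = 18.9395 nm/s

18.9395


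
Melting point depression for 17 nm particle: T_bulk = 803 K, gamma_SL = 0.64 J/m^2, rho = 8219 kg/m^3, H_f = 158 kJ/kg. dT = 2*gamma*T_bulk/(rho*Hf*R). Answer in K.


Radius R = 17/2 = 8.5 nm = 8.5e-09 m
Convert H_f = 158 kJ/kg = 158000 J/kg
dT = 2 * gamma_SL * T_bulk / (rho * H_f * R)
dT = 2 * 0.64 * 803 / (8219 * 158000 * 8.5e-09)
dT = 93.1 K

93.1


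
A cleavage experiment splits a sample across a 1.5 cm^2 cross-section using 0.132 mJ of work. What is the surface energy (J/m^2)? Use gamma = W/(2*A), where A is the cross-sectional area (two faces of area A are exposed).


Convert: A = 1.5 cm^2 = 0.00015 m^2, W = 0.132 mJ = 0.000132 J
Cleaving exposes two faces of area A, so total new surface = 2*A and gamma = W / (2*A)
gamma = 0.000132 / (2 * 0.00015)
gamma = 0.44 J/m^2

0.44


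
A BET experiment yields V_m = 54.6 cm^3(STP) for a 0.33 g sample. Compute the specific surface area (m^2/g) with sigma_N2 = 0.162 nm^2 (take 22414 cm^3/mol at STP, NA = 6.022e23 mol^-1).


Number of moles in monolayer = V_m / 22414 = 54.6 / 22414 = 0.00243598
Number of molecules = moles * NA = 0.00243598 * 6.022e23
SA = molecules * sigma / mass
SA = (54.6 / 22414) * 6.022e23 * 0.162e-18 / 0.33
SA = 720.1 m^2/g

720.1


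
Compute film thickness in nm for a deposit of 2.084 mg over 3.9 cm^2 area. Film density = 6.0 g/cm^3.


Convert: m = 2.084 mg = 2.0840e-06 kg, A = 3.9 cm^2 = 3.9000e-04 m^2, rho = 6.0 g/cm^3 = 6000 kg/m^3
t = m / (A * rho)
t = 2.0840e-06 / (3.9000e-04 * 6000)
t = 8.9060e-07 m = 890.6 nm

890.6


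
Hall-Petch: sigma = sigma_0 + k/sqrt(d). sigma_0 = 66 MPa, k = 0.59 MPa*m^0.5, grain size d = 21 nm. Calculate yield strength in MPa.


d = 21 nm = 2.1e-08 m
sqrt(d) = 0.0001449138
Hall-Petch contribution = k / sqrt(d) = 0.59 / 0.0001449138 = 4071.4 MPa
sigma = sigma_0 + k/sqrt(d) = 66 + 4071.4 = 4137.4 MPa

4137.4


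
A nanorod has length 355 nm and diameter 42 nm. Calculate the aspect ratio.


Aspect ratio AR = length / diameter
AR = 355 / 42
AR = 8.45

8.45


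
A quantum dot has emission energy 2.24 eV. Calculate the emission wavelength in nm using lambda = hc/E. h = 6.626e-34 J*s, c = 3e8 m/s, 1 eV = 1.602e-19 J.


Convert energy: E = 2.24 eV = 2.24 * 1.602e-19 = 3.58848e-19 J
lambda = h*c / E = 6.626e-34 * 3e8 / 3.58848e-19
lambda = 5.53939e-07 m = 553.9 nm

553.9


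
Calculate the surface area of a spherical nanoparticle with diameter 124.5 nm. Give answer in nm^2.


Radius r = 124.5/2 = 62.25 nm
Surface area SA = 4 * pi * r^2
SA = 4 * pi * (62.25)^2
SA = 48695.47 nm^2

48695.47


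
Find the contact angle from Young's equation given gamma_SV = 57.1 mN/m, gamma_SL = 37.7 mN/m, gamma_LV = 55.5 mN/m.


cos(theta) = (gamma_SV - gamma_SL) / gamma_LV
cos(theta) = (57.1 - 37.7) / 55.5
cos(theta) = 0.34955
theta = arccos(0.34955) = 69.54 degrees

69.54


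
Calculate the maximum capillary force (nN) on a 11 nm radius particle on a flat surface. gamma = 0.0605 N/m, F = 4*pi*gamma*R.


Convert radius: R = 11 nm = 1.1e-08 m
F = 4 * pi * gamma * R
F = 4 * pi * 0.0605 * 1.1e-08
F = 8.36292e-09 N = 8.3629 nN

8.3629


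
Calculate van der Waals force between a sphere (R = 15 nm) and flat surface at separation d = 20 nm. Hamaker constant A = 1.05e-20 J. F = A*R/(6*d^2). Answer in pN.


Convert to SI: R = 15 nm = 1.5e-08 m, d = 20 nm = 2e-08 m
F = A * R / (6 * d^2)
F = 1.05e-20 * 1.5e-08 / (6 * (2e-08)^2)
F = 6.5625e-14 N = 0.066 pN

0.066


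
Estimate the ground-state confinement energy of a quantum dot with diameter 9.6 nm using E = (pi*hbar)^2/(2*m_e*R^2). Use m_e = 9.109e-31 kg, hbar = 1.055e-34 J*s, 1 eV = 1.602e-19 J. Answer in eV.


Radius R = 9.6/2 = 4.8 nm = 4.8e-09 m
E = (pi * 1.055e-34)^2 / (2 * 9.109e-31 * (4.8e-09)^2)
E(J) = 2.61711e-21
E = E(J) / 1.602e-19 = 0.0163 eV

0.0163


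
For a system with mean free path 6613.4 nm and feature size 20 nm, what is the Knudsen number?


Knudsen number Kn = lambda / L
Kn = 6613.4 / 20
Kn = 330.67

330.67


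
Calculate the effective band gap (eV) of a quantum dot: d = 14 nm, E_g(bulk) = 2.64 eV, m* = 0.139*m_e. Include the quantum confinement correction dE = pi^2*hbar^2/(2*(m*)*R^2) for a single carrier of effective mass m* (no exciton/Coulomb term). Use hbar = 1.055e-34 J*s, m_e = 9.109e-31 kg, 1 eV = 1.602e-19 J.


Radius R = 14/2 nm = 7e-09 m
Confinement energy dE = pi^2 * hbar^2 / (2 * m_eff * m_e * R^2)
dE = pi^2 * (1.055e-34)^2 / (2 * 0.139 * 9.109e-31 * (7e-09)^2) J, divided by 1.602e-19 J/eV
dE = 0.0553 eV
Total band gap = E_g(bulk) + dE = 2.64 + 0.0553 = 2.6953 eV

2.6953


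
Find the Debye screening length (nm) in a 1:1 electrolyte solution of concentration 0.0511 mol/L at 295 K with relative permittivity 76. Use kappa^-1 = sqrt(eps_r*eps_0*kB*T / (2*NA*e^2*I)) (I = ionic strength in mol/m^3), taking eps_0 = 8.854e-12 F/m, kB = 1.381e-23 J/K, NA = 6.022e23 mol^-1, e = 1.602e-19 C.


Ionic strength I = 0.0511 * 1^2 * 1000 = 51.1 mol/m^3
kappa^-1 = sqrt(76 * 8.854e-12 * 1.381e-23 * 295 / (2 * 6.022e23 * (1.602e-19)^2 * 51.1))
kappa^-1 = 1.317 nm

1.317


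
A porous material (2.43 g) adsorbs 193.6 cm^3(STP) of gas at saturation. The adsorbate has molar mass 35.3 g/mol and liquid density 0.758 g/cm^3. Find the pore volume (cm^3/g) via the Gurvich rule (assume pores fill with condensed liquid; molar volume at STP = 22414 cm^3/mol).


Moles adsorbed n = V_ads / 22414 = 193.6 / 22414 = 8.637459e-03 mol
Liquid volume V_liq = n * M / rho_liq = 8.637459e-03 * 35.3 / 0.758 = 0.40225 cm^3
Specific pore volume V_pore = V_liq / m_sample = 0.40225 / 2.43
V_pore = 0.1655 cm^3/g

0.1655


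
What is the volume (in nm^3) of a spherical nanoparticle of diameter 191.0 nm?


Radius r = 191.0/2 = 95.5 nm
Volume V = (4/3) * pi * r^3
V = (4/3) * pi * (95.5)^3
V = 3648368.72 nm^3

3648368.72


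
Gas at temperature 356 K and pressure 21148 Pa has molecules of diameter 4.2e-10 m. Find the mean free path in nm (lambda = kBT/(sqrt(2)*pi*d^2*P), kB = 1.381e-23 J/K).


Mean free path: lambda = kB*T / (sqrt(2) * pi * d^2 * P)
lambda = 1.381e-23 * 356 / (sqrt(2) * pi * (4.2e-10)^2 * 21148)
lambda = 2.96627e-07 m
lambda = 296.63 nm

296.63


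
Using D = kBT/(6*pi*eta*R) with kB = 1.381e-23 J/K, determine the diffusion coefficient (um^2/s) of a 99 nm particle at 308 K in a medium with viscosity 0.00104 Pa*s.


Radius R = 99/2 = 49.5 nm = 4.95e-08 m
D = kB*T / (6*pi*eta*R)
D = 1.381e-23 * 308 / (6 * pi * 0.00104 * 4.95e-08)
D = 4.38334e-12 m^2/s = 4.383 um^2/s

4.383


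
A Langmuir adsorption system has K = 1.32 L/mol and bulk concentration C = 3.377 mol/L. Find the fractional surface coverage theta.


Langmuir isotherm: theta = K*C / (1 + K*C)
K*C = 1.32 * 3.377 = 4.45764
theta = 4.45764 / (1 + 4.45764) = 4.45764 / 5.45764
theta = 0.8168

0.8168


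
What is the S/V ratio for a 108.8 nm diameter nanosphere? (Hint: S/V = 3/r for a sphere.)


Radius r = 108.8/2 = 54.4 nm
S/V = 3 / r = 3 / 54.4
S/V = 0.0551 nm^-1

0.0551


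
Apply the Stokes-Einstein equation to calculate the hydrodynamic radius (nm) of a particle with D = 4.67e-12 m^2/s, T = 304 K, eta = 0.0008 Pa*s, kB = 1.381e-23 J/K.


Stokes-Einstein: R = kB*T / (6*pi*eta*D)
R = 1.381e-23 * 304 / (6 * pi * 0.0008 * 4.67e-12)
R = 5.96155e-08 m = 59.62 nm

59.62


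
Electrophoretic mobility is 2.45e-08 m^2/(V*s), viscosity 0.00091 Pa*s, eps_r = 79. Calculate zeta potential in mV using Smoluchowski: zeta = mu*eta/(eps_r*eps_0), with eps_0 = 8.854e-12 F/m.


Smoluchowski equation: zeta = mu * eta / (eps_r * eps_0)
zeta = 2.45e-08 * 0.00091 / (79 * 8.854e-12)
zeta = 0.031874 V = 31.87 mV

31.87


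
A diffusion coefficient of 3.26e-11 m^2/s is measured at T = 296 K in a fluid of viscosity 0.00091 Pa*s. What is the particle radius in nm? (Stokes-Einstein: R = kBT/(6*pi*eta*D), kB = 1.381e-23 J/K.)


Stokes-Einstein: R = kB*T / (6*pi*eta*D)
R = 1.381e-23 * 296 / (6 * pi * 0.00091 * 3.26e-11)
R = 7.31013e-09 m = 7.31 nm

7.31


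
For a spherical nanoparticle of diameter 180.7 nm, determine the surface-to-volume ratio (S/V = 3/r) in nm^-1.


Radius r = 180.7/2 = 90.35 nm
S/V = 3 / r = 3 / 90.35
S/V = 0.0332 nm^-1

0.0332


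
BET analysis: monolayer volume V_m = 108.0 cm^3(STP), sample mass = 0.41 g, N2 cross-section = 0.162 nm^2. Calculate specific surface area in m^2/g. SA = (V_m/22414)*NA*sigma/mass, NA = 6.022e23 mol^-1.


Number of moles in monolayer = V_m / 22414 = 108.0 / 22414 = 0.00481842
Number of molecules = moles * NA = 0.00481842 * 6.022e23
SA = molecules * sigma / mass
SA = (108.0 / 22414) * 6.022e23 * 0.162e-18 / 0.41
SA = 1146.5 m^2/g

1146.5


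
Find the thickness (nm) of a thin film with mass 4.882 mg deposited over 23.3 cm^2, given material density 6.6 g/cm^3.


Convert: m = 4.882 mg = 4.8820e-06 kg, A = 23.3 cm^2 = 2.3300e-03 m^2, rho = 6.6 g/cm^3 = 6600 kg/m^3
t = m / (A * rho)
t = 4.8820e-06 / (2.3300e-03 * 6600)
t = 3.1747e-07 m = 317.5 nm

317.5


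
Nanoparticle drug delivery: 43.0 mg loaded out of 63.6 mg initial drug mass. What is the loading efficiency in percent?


Drug loading efficiency = (drug loaded / drug initial) * 100
DLE = 43.0 / 63.6 * 100
DLE = 0.6761 * 100
DLE = 67.61%

67.61


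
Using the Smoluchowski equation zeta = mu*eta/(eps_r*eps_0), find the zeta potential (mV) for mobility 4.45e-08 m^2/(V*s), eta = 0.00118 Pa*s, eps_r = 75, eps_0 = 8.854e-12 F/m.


Smoluchowski equation: zeta = mu * eta / (eps_r * eps_0)
zeta = 4.45e-08 * 0.00118 / (75 * 8.854e-12)
zeta = 0.079075 V = 79.08 mV

79.08


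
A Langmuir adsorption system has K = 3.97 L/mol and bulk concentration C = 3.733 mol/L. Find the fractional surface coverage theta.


Langmuir isotherm: theta = K*C / (1 + K*C)
K*C = 3.97 * 3.733 = 14.82001
theta = 14.82001 / (1 + 14.82001) = 14.82001 / 15.82001
theta = 0.9368

0.9368


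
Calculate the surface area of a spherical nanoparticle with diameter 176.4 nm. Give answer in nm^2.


Radius r = 176.4/2 = 88.2 nm
Surface area SA = 4 * pi * r^2
SA = 4 * pi * (88.2)^2
SA = 97756.81 nm^2

97756.81


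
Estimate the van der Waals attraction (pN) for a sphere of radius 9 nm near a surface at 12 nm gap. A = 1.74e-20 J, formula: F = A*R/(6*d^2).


Convert to SI: R = 9 nm = 9e-09 m, d = 12 nm = 1.2e-08 m
F = A * R / (6 * d^2)
F = 1.74e-20 * 9e-09 / (6 * (1.2e-08)^2)
F = 1.8125e-13 N = 0.181 pN

0.181


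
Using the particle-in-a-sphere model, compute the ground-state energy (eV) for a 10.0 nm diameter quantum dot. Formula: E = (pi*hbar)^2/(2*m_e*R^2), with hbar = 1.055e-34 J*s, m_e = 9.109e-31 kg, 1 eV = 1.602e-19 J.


Radius R = 10.0/2 = 5 nm = 5e-09 m
E = (pi * 1.055e-34)^2 / (2 * 9.109e-31 * (5e-09)^2)
E(J) = 2.41193e-21
E = E(J) / 1.602e-19 = 0.0151 eV

0.0151


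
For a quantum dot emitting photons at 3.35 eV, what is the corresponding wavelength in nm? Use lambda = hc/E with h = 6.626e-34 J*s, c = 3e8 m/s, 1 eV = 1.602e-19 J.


Convert energy: E = 3.35 eV = 3.35 * 1.602e-19 = 5.3667e-19 J
lambda = h*c / E = 6.626e-34 * 3e8 / 5.3667e-19
lambda = 3.70395e-07 m = 370.4 nm

370.4


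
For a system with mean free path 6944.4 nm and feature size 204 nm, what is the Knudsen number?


Knudsen number Kn = lambda / L
Kn = 6944.4 / 204
Kn = 34.0412

34.0412


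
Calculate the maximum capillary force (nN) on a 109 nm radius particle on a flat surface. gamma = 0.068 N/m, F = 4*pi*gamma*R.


Convert radius: R = 109 nm = 1.09e-07 m
F = 4 * pi * gamma * R
F = 4 * pi * 0.068 * 1.09e-07
F = 9.31419e-08 N = 93.1419 nN

93.1419


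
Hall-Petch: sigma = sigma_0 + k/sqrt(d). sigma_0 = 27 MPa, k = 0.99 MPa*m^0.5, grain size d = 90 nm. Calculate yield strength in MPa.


d = 90 nm = 9e-08 m
sqrt(d) = 0.0003
Hall-Petch contribution = k / sqrt(d) = 0.99 / 0.0003 = 3300.0 MPa
sigma = sigma_0 + k/sqrt(d) = 27 + 3300.0 = 3327.0 MPa

3327.0


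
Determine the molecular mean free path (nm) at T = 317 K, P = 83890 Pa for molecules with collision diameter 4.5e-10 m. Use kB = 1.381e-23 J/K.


Mean free path: lambda = kB*T / (sqrt(2) * pi * d^2 * P)
lambda = 1.381e-23 * 317 / (sqrt(2) * pi * (4.5e-10)^2 * 83890)
lambda = 5.80033e-08 m
lambda = 58.0 nm

58.0


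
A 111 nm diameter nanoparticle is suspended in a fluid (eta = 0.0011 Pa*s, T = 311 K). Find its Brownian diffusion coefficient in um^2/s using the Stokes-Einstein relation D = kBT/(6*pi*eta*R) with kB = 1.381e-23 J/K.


Radius R = 111/2 = 55.5 nm = 5.55e-08 m
D = kB*T / (6*pi*eta*R)
D = 1.381e-23 * 311 / (6 * pi * 0.0011 * 5.55e-08)
D = 3.73222e-12 m^2/s = 3.732 um^2/s

3.732


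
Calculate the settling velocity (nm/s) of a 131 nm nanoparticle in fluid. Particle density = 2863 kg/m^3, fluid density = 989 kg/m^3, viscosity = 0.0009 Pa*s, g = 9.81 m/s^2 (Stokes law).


Radius R = 131/2 nm = 6.55e-08 m
Density difference = 2863 - 989 = 1874 kg/m^3
v = 2 * R^2 * (rho_p - rho_f) * g / (9 * eta)
v = 2 * (6.55e-08)^2 * 1874 * 9.81 / (9 * 0.0009)
v = 1.94745e-08 m/s = 19.4745 nm/s

19.4745


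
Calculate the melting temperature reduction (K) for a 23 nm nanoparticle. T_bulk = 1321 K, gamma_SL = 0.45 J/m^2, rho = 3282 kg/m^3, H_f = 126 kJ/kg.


Radius R = 23/2 = 11.5 nm = 1.15e-08 m
Convert H_f = 126 kJ/kg = 126000 J/kg
dT = 2 * gamma_SL * T_bulk / (rho * H_f * R)
dT = 2 * 0.45 * 1321 / (3282 * 126000 * 1.15e-08)
dT = 250.0 K

250.0


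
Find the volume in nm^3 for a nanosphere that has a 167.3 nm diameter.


Radius r = 167.3/2 = 83.65 nm
Volume V = (4/3) * pi * r^3
V = (4/3) * pi * (83.65)^3
V = 2451807.93 nm^3

2451807.93


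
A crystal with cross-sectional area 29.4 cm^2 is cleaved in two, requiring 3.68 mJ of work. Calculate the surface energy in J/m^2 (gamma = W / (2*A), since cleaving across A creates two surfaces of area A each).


Convert: A = 29.4 cm^2 = 0.00294 m^2, W = 3.68 mJ = 0.00368 J
Cleaving exposes two faces of area A, so total new surface = 2*A and gamma = W / (2*A)
gamma = 0.00368 / (2 * 0.00294)
gamma = 0.626 J/m^2

0.626


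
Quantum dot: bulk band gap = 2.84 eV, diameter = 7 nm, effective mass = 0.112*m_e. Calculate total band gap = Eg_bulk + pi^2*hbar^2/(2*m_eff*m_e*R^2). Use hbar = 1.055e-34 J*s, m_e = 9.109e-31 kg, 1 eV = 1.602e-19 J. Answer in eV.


Radius R = 7/2 nm = 3.5e-09 m
Confinement energy dE = pi^2 * hbar^2 / (2 * m_eff * m_e * R^2)
dE = pi^2 * (1.055e-34)^2 / (2 * 0.112 * 9.109e-31 * (3.5e-09)^2) J, divided by 1.602e-19 J/eV
dE = 0.2743 eV
Total band gap = E_g(bulk) + dE = 2.84 + 0.2743 = 3.1143 eV

3.1143


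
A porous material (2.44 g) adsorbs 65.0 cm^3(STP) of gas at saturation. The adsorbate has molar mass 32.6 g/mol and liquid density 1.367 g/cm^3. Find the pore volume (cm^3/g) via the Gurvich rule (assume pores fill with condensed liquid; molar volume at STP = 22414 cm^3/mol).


Moles adsorbed n = V_ads / 22414 = 65.0 / 22414 = 2.899973e-03 mol
Liquid volume V_liq = n * M / rho_liq = 2.899973e-03 * 32.6 / 1.367 = 0.06916 cm^3
Specific pore volume V_pore = V_liq / m_sample = 0.06916 / 2.44
V_pore = 0.0283 cm^3/g

0.0283


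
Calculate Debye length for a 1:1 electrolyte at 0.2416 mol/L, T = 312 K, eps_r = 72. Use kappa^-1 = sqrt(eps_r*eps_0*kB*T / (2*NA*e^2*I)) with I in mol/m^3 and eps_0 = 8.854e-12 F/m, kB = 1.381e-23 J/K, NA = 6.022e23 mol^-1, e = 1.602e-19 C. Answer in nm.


Ionic strength I = 0.2416 * 1^2 * 1000 = 241.6 mol/m^3
kappa^-1 = sqrt(72 * 8.854e-12 * 1.381e-23 * 312 / (2 * 6.022e23 * (1.602e-19)^2 * 241.6))
kappa^-1 = 0.606 nm

0.606


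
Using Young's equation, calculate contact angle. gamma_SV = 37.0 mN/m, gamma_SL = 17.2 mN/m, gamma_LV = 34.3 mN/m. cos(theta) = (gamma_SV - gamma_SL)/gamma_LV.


cos(theta) = (gamma_SV - gamma_SL) / gamma_LV
cos(theta) = (37.0 - 17.2) / 34.3
cos(theta) = 0.577259
theta = arccos(0.577259) = 54.74 degrees

54.74


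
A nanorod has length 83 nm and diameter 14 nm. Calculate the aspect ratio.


Aspect ratio AR = length / diameter
AR = 83 / 14
AR = 5.93

5.93


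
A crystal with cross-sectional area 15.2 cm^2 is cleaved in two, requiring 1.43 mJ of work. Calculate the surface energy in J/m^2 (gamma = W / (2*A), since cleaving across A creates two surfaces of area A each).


Convert: A = 15.2 cm^2 = 0.00152 m^2, W = 1.43 mJ = 0.00143 J
Cleaving exposes two faces of area A, so total new surface = 2*A and gamma = W / (2*A)
gamma = 0.00143 / (2 * 0.00152)
gamma = 0.47 J/m^2

0.47


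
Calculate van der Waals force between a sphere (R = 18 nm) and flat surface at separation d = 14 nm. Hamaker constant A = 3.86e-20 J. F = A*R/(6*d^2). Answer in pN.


Convert to SI: R = 18 nm = 1.8e-08 m, d = 14 nm = 1.4e-08 m
F = A * R / (6 * d^2)
F = 3.86e-20 * 1.8e-08 / (6 * (1.4e-08)^2)
F = 5.90816e-13 N = 0.591 pN

0.591


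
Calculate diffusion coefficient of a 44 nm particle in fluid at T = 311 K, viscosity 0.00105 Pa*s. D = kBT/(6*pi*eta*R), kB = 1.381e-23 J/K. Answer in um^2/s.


Radius R = 44/2 = 22 nm = 2.2e-08 m
D = kB*T / (6*pi*eta*R)
D = 1.381e-23 * 311 / (6 * pi * 0.00105 * 2.2e-08)
D = 9.86373e-12 m^2/s = 9.864 um^2/s

9.864


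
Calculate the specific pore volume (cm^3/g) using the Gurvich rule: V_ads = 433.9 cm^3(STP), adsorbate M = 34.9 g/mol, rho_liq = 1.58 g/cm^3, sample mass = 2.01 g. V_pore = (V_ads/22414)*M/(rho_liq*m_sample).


Moles adsorbed n = V_ads / 22414 = 433.9 / 22414 = 1.935844e-02 mol
Liquid volume V_liq = n * M / rho_liq = 1.935844e-02 * 34.9 / 1.58 = 0.42760 cm^3
Specific pore volume V_pore = V_liq / m_sample = 0.42760 / 2.01
V_pore = 0.2127 cm^3/g

0.2127


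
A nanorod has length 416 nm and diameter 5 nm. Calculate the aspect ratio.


Aspect ratio AR = length / diameter
AR = 416 / 5
AR = 83.2

83.2


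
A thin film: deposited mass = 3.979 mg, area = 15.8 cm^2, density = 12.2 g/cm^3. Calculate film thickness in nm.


Convert: m = 3.979 mg = 3.9790e-06 kg, A = 15.8 cm^2 = 1.5800e-03 m^2, rho = 12.2 g/cm^3 = 12200 kg/m^3
t = m / (A * rho)
t = 3.9790e-06 / (1.5800e-03 * 12200)
t = 2.0642e-07 m = 206.4 nm

206.4


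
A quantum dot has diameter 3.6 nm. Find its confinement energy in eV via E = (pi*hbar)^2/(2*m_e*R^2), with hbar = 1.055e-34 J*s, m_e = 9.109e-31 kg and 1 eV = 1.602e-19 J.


Radius R = 3.6/2 = 1.8 nm = 1.8e-09 m
E = (pi * 1.055e-34)^2 / (2 * 9.109e-31 * (1.8e-09)^2)
E(J) = 1.86105e-20
E = E(J) / 1.602e-19 = 0.1162 eV

0.1162


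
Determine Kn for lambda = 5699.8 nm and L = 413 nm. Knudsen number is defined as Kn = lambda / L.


Knudsen number Kn = lambda / L
Kn = 5699.8 / 413
Kn = 13.801

13.801


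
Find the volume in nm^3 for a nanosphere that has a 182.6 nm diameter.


Radius r = 182.6/2 = 91.3 nm
Volume V = (4/3) * pi * r^3
V = (4/3) * pi * (91.3)^3
V = 3187872.49 nm^3

3187872.49


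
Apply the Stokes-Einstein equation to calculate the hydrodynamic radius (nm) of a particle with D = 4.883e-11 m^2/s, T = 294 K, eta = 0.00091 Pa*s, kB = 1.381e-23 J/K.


Stokes-Einstein: R = kB*T / (6*pi*eta*D)
R = 1.381e-23 * 294 / (6 * pi * 0.00091 * 4.883e-11)
R = 4.84743e-09 m = 4.85 nm

4.85


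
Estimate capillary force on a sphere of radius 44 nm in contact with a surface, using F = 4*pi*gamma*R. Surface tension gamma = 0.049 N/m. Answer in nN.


Convert radius: R = 44 nm = 4.4e-08 m
F = 4 * pi * gamma * R
F = 4 * pi * 0.049 * 4.4e-08
F = 2.70931e-08 N = 27.0931 nN

27.0931


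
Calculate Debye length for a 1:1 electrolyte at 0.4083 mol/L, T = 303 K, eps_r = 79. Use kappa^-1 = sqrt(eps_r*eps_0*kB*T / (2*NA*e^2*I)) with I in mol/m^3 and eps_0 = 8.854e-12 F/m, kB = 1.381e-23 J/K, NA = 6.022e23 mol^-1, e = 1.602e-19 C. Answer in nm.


Ionic strength I = 0.4083 * 1^2 * 1000 = 408.3 mol/m^3
kappa^-1 = sqrt(79 * 8.854e-12 * 1.381e-23 * 303 / (2 * 6.022e23 * (1.602e-19)^2 * 408.3))
kappa^-1 = 0.482 nm

0.482


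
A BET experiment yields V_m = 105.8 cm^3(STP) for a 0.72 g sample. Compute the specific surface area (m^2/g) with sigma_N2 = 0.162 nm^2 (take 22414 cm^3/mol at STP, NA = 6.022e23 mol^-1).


Number of moles in monolayer = V_m / 22414 = 105.8 / 22414 = 0.00472026
Number of molecules = moles * NA = 0.00472026 * 6.022e23
SA = molecules * sigma / mass
SA = (105.8 / 22414) * 6.022e23 * 0.162e-18 / 0.72
SA = 639.6 m^2/g

639.6


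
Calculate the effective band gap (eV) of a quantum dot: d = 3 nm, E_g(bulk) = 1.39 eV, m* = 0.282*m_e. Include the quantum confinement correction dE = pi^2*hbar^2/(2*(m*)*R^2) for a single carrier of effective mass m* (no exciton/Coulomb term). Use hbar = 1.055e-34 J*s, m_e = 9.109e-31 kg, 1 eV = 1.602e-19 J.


Radius R = 3/2 nm = 1.5e-09 m
Confinement energy dE = pi^2 * hbar^2 / (2 * m_eff * m_e * R^2)
dE = pi^2 * (1.055e-34)^2 / (2 * 0.282 * 9.109e-31 * (1.5e-09)^2) J, divided by 1.602e-19 J/eV
dE = 0.5932 eV
Total band gap = E_g(bulk) + dE = 1.39 + 0.5932 = 1.9832 eV

1.9832


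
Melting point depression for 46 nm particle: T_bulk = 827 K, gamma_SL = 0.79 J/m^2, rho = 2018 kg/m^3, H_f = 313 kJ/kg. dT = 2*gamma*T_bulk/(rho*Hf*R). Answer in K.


Radius R = 46/2 = 23 nm = 2.3e-08 m
Convert H_f = 313 kJ/kg = 313000 J/kg
dT = 2 * gamma_SL * T_bulk / (rho * H_f * R)
dT = 2 * 0.79 * 827 / (2018 * 313000 * 2.3e-08)
dT = 89.9 K

89.9


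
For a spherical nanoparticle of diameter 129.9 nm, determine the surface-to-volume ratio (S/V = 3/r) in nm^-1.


Radius r = 129.9/2 = 64.95 nm
S/V = 3 / r = 3 / 64.95
S/V = 0.0462 nm^-1

0.0462


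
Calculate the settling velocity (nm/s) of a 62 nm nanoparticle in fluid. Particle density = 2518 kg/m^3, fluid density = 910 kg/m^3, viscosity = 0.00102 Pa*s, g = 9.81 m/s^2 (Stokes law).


Radius R = 62/2 nm = 3.1e-08 m
Density difference = 2518 - 910 = 1608 kg/m^3
v = 2 * R^2 * (rho_p - rho_f) * g / (9 * eta)
v = 2 * (3.1e-08)^2 * 1608 * 9.81 / (9 * 0.00102)
v = 3.30267e-09 m/s = 3.3027 nm/s

3.3027


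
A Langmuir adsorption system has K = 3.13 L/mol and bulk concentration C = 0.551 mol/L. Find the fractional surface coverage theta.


Langmuir isotherm: theta = K*C / (1 + K*C)
K*C = 3.13 * 0.551 = 1.72463
theta = 1.72463 / (1 + 1.72463) = 1.72463 / 2.72463
theta = 0.633

0.633


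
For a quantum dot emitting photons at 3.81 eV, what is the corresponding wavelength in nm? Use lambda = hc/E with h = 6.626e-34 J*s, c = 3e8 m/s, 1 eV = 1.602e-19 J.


Convert energy: E = 3.81 eV = 3.81 * 1.602e-19 = 6.10362e-19 J
lambda = h*c / E = 6.626e-34 * 3e8 / 6.10362e-19
lambda = 3.25676e-07 m = 325.7 nm

325.7


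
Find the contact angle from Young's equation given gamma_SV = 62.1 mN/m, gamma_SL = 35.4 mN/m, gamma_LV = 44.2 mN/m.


cos(theta) = (gamma_SV - gamma_SL) / gamma_LV
cos(theta) = (62.1 - 35.4) / 44.2
cos(theta) = 0.604072
theta = arccos(0.604072) = 52.84 degrees

52.84


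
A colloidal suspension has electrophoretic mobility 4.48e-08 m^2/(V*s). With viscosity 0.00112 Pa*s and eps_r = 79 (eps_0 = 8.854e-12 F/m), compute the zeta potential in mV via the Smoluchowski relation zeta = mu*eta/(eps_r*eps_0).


Smoluchowski equation: zeta = mu * eta / (eps_r * eps_0)
zeta = 4.48e-08 * 0.00112 / (79 * 8.854e-12)
zeta = 0.071735 V = 71.73 mV

71.73


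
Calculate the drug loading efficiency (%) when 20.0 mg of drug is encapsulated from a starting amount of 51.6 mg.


Drug loading efficiency = (drug loaded / drug initial) * 100
DLE = 20.0 / 51.6 * 100
DLE = 0.3876 * 100
DLE = 38.76%

38.76


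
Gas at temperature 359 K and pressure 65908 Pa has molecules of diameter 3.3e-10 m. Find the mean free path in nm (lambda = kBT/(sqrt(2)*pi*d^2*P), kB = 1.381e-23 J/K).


Mean free path: lambda = kB*T / (sqrt(2) * pi * d^2 * P)
lambda = 1.381e-23 * 359 / (sqrt(2) * pi * (3.3e-10)^2 * 65908)
lambda = 1.55474e-07 m
lambda = 155.47 nm

155.47


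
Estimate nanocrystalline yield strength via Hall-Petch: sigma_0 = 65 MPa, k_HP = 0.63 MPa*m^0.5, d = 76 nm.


d = 76 nm = 7.6e-08 m
sqrt(d) = 0.000275681
Hall-Petch contribution = k / sqrt(d) = 0.63 / 0.000275681 = 2285.3 MPa
sigma = sigma_0 + k/sqrt(d) = 65 + 2285.3 = 2350.3 MPa

2350.3


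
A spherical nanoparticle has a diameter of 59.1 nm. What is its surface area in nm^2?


Radius r = 59.1/2 = 29.55 nm
Surface area SA = 4 * pi * r^2
SA = 4 * pi * (29.55)^2
SA = 10972.99 nm^2

10972.99


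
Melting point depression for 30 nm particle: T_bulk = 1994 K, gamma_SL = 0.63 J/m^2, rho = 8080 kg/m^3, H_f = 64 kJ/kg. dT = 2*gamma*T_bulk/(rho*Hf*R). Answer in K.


Radius R = 30/2 = 15 nm = 1.5e-08 m
Convert H_f = 64 kJ/kg = 64000 J/kg
dT = 2 * gamma_SL * T_bulk / (rho * H_f * R)
dT = 2 * 0.63 * 1994 / (8080 * 64000 * 1.5e-08)
dT = 323.9 K

323.9


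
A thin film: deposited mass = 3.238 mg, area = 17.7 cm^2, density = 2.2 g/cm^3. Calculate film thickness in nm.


Convert: m = 3.238 mg = 3.2380e-06 kg, A = 17.7 cm^2 = 1.7700e-03 m^2, rho = 2.2 g/cm^3 = 2200 kg/m^3
t = m / (A * rho)
t = 3.2380e-06 / (1.7700e-03 * 2200)
t = 8.3154e-07 m = 831.5 nm

831.5


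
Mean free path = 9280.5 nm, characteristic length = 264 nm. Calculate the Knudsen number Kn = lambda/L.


Knudsen number Kn = lambda / L
Kn = 9280.5 / 264
Kn = 35.1534

35.1534


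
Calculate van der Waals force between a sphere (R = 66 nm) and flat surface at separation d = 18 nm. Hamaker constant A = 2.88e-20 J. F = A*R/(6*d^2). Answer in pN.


Convert to SI: R = 66 nm = 6.6e-08 m, d = 18 nm = 1.8e-08 m
F = A * R / (6 * d^2)
F = 2.88e-20 * 6.6e-08 / (6 * (1.8e-08)^2)
F = 9.77778e-13 N = 0.978 pN

0.978


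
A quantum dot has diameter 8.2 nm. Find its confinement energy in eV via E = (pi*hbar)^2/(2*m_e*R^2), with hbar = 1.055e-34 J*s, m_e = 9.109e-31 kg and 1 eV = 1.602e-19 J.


Radius R = 8.2/2 = 4.1 nm = 4.1e-09 m
E = (pi * 1.055e-34)^2 / (2 * 9.109e-31 * (4.1e-09)^2)
E(J) = 3.58704e-21
E = E(J) / 1.602e-19 = 0.0224 eV

0.0224


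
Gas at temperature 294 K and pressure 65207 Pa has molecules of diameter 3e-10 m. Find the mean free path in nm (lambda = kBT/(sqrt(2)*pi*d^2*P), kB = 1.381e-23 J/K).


Mean free path: lambda = kB*T / (sqrt(2) * pi * d^2 * P)
lambda = 1.381e-23 * 294 / (sqrt(2) * pi * (3e-10)^2 * 65207)
lambda = 1.55718e-07 m
lambda = 155.72 nm

155.72


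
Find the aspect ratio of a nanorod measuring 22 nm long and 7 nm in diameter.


Aspect ratio AR = length / diameter
AR = 22 / 7
AR = 3.14

3.14


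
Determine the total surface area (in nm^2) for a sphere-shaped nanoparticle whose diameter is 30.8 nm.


Radius r = 30.8/2 = 15.4 nm
Surface area SA = 4 * pi * r^2
SA = 4 * pi * (15.4)^2
SA = 2980.24 nm^2

2980.24


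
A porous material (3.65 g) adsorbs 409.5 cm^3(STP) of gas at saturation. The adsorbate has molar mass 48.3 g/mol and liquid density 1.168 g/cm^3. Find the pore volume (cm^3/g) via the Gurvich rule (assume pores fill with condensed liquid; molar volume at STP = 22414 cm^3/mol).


Moles adsorbed n = V_ads / 22414 = 409.5 / 22414 = 1.826983e-02 mol
Liquid volume V_liq = n * M / rho_liq = 1.826983e-02 * 48.3 / 1.168 = 0.75551 cm^3
Specific pore volume V_pore = V_liq / m_sample = 0.75551 / 3.65
V_pore = 0.207 cm^3/g

0.207


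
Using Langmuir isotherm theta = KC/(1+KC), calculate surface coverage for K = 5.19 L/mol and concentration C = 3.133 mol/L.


Langmuir isotherm: theta = K*C / (1 + K*C)
K*C = 5.19 * 3.133 = 16.26027
theta = 16.26027 / (1 + 16.26027) = 16.26027 / 17.26027
theta = 0.9421

0.9421


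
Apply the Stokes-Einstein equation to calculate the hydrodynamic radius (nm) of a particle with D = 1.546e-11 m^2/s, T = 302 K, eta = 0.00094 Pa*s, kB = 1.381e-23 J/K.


Stokes-Einstein: R = kB*T / (6*pi*eta*D)
R = 1.381e-23 * 302 / (6 * pi * 0.00094 * 1.546e-11)
R = 1.52252e-08 m = 15.23 nm

15.23


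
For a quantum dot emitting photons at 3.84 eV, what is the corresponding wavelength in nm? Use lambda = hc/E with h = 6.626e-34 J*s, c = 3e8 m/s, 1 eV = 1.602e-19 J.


Convert energy: E = 3.84 eV = 3.84 * 1.602e-19 = 6.15168e-19 J
lambda = h*c / E = 6.626e-34 * 3e8 / 6.15168e-19
lambda = 3.23131e-07 m = 323.1 nm

323.1


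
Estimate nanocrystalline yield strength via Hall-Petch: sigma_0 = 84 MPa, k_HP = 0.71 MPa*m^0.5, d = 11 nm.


d = 11 nm = 1.1e-08 m
sqrt(d) = 0.0001048809
Hall-Petch contribution = k / sqrt(d) = 0.71 / 0.0001048809 = 6769.6 MPa
sigma = sigma_0 + k/sqrt(d) = 84 + 6769.6 = 6853.6 MPa

6853.6


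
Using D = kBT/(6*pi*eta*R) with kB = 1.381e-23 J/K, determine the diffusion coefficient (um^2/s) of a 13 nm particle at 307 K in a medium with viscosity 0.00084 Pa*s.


Radius R = 13/2 = 6.5 nm = 6.5e-09 m
D = kB*T / (6*pi*eta*R)
D = 1.381e-23 * 307 / (6 * pi * 0.00084 * 6.5e-09)
D = 4.11944e-11 m^2/s = 41.194 um^2/s

41.194


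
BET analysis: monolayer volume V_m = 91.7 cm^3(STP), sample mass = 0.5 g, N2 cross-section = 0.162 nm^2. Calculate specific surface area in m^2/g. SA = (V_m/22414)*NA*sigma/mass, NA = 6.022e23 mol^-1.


Number of moles in monolayer = V_m / 22414 = 91.7 / 22414 = 0.00409119
Number of molecules = moles * NA = 0.00409119 * 6.022e23
SA = molecules * sigma / mass
SA = (91.7 / 22414) * 6.022e23 * 0.162e-18 / 0.5
SA = 798.2 m^2/g

798.2


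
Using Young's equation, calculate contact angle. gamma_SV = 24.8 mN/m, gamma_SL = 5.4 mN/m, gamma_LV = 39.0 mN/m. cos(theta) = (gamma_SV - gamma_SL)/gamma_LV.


cos(theta) = (gamma_SV - gamma_SL) / gamma_LV
cos(theta) = (24.8 - 5.4) / 39.0
cos(theta) = 0.497436
theta = arccos(0.497436) = 60.17 degrees

60.17


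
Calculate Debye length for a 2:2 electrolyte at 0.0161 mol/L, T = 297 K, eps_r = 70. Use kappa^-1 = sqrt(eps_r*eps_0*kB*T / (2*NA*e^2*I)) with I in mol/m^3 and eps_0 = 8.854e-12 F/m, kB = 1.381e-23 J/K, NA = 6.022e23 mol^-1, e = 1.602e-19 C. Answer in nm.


Ionic strength I = 0.0161 * 2^2 * 1000 = 64.4 mol/m^3
kappa^-1 = sqrt(70 * 8.854e-12 * 1.381e-23 * 297 / (2 * 6.022e23 * (1.602e-19)^2 * 64.4))
kappa^-1 = 1.13 nm

1.13


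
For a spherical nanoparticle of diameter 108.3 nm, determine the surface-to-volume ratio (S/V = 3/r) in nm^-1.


Radius r = 108.3/2 = 54.15 nm
S/V = 3 / r = 3 / 54.15
S/V = 0.0554 nm^-1

0.0554
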